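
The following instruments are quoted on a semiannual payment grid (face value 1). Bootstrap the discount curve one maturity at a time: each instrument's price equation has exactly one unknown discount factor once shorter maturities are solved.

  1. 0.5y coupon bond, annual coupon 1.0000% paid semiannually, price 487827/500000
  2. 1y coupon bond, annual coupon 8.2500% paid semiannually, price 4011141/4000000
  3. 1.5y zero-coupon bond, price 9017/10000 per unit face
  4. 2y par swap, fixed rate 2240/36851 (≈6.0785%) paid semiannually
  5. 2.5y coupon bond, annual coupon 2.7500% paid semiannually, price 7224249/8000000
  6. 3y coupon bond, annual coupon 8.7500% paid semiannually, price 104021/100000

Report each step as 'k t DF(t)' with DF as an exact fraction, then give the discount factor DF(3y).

1 1/2 2427/2500
2 1 4623/5000
3 3/2 9017/10000
4 2 111/125
5 5/2 1051/1250
6 3 8069/10000
DF(3y) = 8069/10000 ≈ 0.806900

step 1 [0.5y] bond c/2=1/200: DF=(487827/500000 − 1/200·(0))/(1+1/200) = 2427/2500 ≈ 0.970800
step 2 [1y] bond c/2=33/800: DF=(4011141/4000000 − 33/800·(0.970800))/(1+33/800) = 4623/5000 ≈ 0.924600
step 3 [1.5y] zero: DF = P = 9017/10000 ≈ 0.901700
step 4 [2y] swap r/2=1120/36851: DF=(1 − 1120/36851·(0.970800+0.924600+0.901700))/(1+1120/36851) = 111/125 ≈ 0.888000
step 5 [2.5y] bond c/2=11/800: DF=(7224249/8000000 − 11/800·(0.970800+0.924600+0.901700+0.888000))/(1+11/800) = 1051/1250 ≈ 0.840800
step 6 [3y] bond c/2=7/160: DF=(104021/100000 − 7/160·(0.970800+0.924600+0.901700+0.888000+0.840800))/(1+7/160) = 8069/10000 ≈ 0.806900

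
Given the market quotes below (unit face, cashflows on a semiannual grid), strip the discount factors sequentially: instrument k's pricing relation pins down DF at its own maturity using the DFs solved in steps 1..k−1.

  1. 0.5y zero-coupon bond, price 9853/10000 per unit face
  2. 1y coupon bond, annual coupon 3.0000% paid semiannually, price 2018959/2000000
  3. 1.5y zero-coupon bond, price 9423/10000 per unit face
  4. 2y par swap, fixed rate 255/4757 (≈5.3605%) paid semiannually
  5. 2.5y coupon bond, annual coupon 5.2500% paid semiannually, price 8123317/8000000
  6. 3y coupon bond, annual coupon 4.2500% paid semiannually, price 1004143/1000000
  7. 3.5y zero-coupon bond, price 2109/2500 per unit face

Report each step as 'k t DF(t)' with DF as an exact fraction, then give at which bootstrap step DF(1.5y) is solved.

step 1 [0.5y] zero: DF = P = 9853/10000 ≈ 0.985300
step 2 [1y] bond c/2=3/200: DF=(2018959/2000000 − 3/200·(0.985300))/(1+3/200) = 49/50 ≈ 0.980000
step 3 [1.5y] zero: DF = P = 9423/10000 ≈ 0.942300
step 4 [2y] swap r/2=255/9514: DF=(1 − 255/9514·(0.985300+0.980000+0.942300))/(1+255/9514) = 449/500 ≈ 0.898000
step 5 [2.5y] bond c/2=21/800: DF=(8123317/8000000 − 21/800·(0.985300+0.980000+0.942300+0.898000))/(1+21/800) = 8921/10000 ≈ 0.892100
step 6 [3y] bond c/2=17/800: DF=(1004143/1000000 − 17/800·(0.985300+0.980000+0.942300+0.898000+0.892100))/(1+17/800) = 1771/2000 ≈ 0.885500
step 7 [3.5y] zero: DF = P = 2109/2500 ≈ 0.843600

1 1/2 9853/10000
2 1 49/50
3 3/2 9423/10000
4 2 449/500
5 5/2 8921/10000
6 3 1771/2000
7 7/2 2109/2500
DF(1.5y) is solved at step 3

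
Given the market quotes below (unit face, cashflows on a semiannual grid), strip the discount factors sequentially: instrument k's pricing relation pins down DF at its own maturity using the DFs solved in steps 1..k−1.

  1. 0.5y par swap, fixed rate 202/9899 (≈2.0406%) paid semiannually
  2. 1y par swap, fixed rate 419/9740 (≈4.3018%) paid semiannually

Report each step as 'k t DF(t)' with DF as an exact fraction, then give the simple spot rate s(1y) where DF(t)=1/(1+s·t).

step 1 [0.5y] swap r/2=101/9899: DF=(1 − 101/9899·(0))/(1+101/9899) = 9899/10000 ≈ 0.989900
step 2 [1y] swap r/2=419/19480: DF=(1 − 419/19480·(0.989900))/(1+419/19480) = 9581/10000 ≈ 0.958100

1 1/2 9899/10000
2 1 9581/10000
s(1y) = (1/(9581/10000) − 1)/(1) = 419/9581 ≈ 4.3732%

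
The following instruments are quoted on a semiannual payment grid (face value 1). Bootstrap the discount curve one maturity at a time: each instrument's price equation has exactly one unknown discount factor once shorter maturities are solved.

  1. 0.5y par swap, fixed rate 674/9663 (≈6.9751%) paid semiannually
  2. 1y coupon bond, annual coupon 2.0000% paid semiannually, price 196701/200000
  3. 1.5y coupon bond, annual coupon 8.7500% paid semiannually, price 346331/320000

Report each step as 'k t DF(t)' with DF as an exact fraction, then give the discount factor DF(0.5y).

1 1/2 9663/10000
2 1 4821/5000
3 3/2 239/250
DF(0.5y) = 9663/10000 ≈ 0.966300

step 1 [0.5y] swap r/2=337/9663: DF=(1 − 337/9663·(0))/(1+337/9663) = 9663/10000 ≈ 0.966300
step 2 [1y] bond c/2=1/100: DF=(196701/200000 − 1/100·(0.966300))/(1+1/100) = 4821/5000 ≈ 0.964200
step 3 [1.5y] bond c/2=7/160: DF=(346331/320000 − 7/160·(0.966300+0.964200))/(1+7/160) = 239/250 ≈ 0.956000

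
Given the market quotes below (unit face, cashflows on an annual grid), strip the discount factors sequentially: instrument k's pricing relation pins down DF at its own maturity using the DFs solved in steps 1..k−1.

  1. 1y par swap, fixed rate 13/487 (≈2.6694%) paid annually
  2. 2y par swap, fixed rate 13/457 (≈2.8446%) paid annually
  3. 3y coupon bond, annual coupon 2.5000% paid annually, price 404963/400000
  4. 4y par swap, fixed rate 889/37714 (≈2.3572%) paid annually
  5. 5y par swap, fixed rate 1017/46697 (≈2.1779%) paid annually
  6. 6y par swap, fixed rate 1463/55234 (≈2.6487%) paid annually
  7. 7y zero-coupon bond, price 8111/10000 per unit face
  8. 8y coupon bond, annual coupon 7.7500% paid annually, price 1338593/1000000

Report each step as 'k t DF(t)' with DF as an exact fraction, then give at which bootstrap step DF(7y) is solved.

1 1 487/500
2 2 4727/5000
3 3 9409/10000
4 4 9111/10000
5 5 8983/10000
6 6 8537/10000
7 7 8111/10000
8 8 7867/10000
DF(7y) is solved at step 7

step 1 [1y] swap r/1=13/487: DF=(1 − 13/487·(0))/(1+13/487) = 487/500 ≈ 0.974000
step 2 [2y] swap r/1=13/457: DF=(1 − 13/457·(0.974000))/(1+13/457) = 4727/5000 ≈ 0.945400
step 3 [3y] bond c/1=1/40: DF=(404963/400000 − 1/40·(0.974000+0.945400))/(1+1/40) = 9409/10000 ≈ 0.940900
step 4 [4y] swap r/1=889/37714: DF=(1 − 889/37714·(0.974000+0.945400+0.940900))/(1+889/37714) = 9111/10000 ≈ 0.911100
step 5 [5y] swap r/1=1017/46697: DF=(1 − 1017/46697·(0.974000+0.945400+0.940900+0.911100))/(1+1017/46697) = 8983/10000 ≈ 0.898300
step 6 [6y] swap r/1=1463/55234: DF=(1 − 1463/55234·(0.974000+0.945400+0.940900+0.911100+0.898300))/(1+1463/55234) = 8537/10000 ≈ 0.853700
step 7 [7y] zero: DF = P = 8111/10000 ≈ 0.811100
step 8 [8y] bond c/1=31/400: DF=(1338593/1000000 − 31/400·(0.974000+0.945400+0.940900+0.911100+0.898300+0.853700+0.811100))/(1+31/400) = 7867/10000 ≈ 0.786700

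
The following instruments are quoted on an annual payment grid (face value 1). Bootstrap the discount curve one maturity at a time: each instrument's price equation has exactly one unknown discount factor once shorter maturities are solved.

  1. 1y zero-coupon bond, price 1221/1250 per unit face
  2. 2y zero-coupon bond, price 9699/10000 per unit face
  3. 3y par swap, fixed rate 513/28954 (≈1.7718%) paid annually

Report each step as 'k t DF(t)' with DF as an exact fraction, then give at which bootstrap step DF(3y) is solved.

1 1 1221/1250
2 2 9699/10000
3 3 9487/10000
DF(3y) is solved at step 3

step 1 [1y] zero: DF = P = 1221/1250 ≈ 0.976800
step 2 [2y] zero: DF = P = 9699/10000 ≈ 0.969900
step 3 [3y] swap r/1=513/28954: DF=(1 − 513/28954·(0.976800+0.969900))/(1+513/28954) = 9487/10000 ≈ 0.948700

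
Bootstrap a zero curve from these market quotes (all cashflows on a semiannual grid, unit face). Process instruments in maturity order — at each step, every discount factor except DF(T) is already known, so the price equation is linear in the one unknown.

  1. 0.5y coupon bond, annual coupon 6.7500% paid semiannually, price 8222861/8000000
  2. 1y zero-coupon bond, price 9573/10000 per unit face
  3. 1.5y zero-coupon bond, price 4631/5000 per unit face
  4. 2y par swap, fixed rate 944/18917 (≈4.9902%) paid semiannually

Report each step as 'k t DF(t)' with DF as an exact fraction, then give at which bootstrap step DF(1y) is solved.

step 1 [0.5y] bond c/2=27/800: DF=(8222861/8000000 − 27/800·(0))/(1+27/800) = 9943/10000 ≈ 0.994300
step 2 [1y] zero: DF = P = 9573/10000 ≈ 0.957300
step 3 [1.5y] zero: DF = P = 4631/5000 ≈ 0.926200
step 4 [2y] swap r/2=472/18917: DF=(1 − 472/18917·(0.994300+0.957300+0.926200))/(1+472/18917) = 566/625 ≈ 0.905600

1 1/2 9943/10000
2 1 9573/10000
3 3/2 4631/5000
4 2 566/625
DF(1y) is solved at step 2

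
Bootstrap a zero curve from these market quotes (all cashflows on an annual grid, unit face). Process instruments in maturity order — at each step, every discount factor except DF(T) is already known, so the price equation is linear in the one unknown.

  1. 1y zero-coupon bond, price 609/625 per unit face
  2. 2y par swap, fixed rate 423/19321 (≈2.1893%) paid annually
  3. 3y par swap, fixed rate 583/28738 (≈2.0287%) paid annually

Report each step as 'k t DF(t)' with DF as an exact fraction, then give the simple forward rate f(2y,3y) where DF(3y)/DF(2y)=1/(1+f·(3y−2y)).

step 1 [1y] zero: DF = P = 609/625 ≈ 0.974400
step 2 [2y] swap r/1=423/19321: DF=(1 − 423/19321·(0.974400))/(1+423/19321) = 9577/10000 ≈ 0.957700
step 3 [3y] swap r/1=583/28738: DF=(1 − 583/28738·(0.974400+0.957700))/(1+583/28738) = 9417/10000 ≈ 0.941700

1 1 609/625
2 2 9577/10000
3 3 9417/10000
f(2y,3y) = ((9577/10000)/(9417/10000) − 1)/(1) = 160/9417 ≈ 1.6991%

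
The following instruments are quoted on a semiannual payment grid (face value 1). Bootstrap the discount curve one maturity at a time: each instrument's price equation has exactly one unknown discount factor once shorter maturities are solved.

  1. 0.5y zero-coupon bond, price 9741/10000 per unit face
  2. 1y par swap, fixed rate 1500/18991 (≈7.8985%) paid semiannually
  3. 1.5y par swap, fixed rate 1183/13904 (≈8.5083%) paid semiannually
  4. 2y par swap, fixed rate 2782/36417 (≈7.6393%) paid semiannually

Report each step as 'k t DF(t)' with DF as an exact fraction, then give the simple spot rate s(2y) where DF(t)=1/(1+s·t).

1 1/2 9741/10000
2 1 37/40
3 3/2 8817/10000
4 2 8609/10000
s(2y) = (1/(8609/10000) − 1)/(2) = 1391/17218 ≈ 8.0788%

step 1 [0.5y] zero: DF = P = 9741/10000 ≈ 0.974100
step 2 [1y] swap r/2=750/18991: DF=(1 − 750/18991·(0.974100))/(1+750/18991) = 37/40 ≈ 0.925000
step 3 [1.5y] swap r/2=1183/27808: DF=(1 − 1183/27808·(0.974100+0.925000))/(1+1183/27808) = 8817/10000 ≈ 0.881700
step 4 [2y] swap r/2=1391/36417: DF=(1 − 1391/36417·(0.974100+0.925000+0.881700))/(1+1391/36417) = 8609/10000 ≈ 0.860900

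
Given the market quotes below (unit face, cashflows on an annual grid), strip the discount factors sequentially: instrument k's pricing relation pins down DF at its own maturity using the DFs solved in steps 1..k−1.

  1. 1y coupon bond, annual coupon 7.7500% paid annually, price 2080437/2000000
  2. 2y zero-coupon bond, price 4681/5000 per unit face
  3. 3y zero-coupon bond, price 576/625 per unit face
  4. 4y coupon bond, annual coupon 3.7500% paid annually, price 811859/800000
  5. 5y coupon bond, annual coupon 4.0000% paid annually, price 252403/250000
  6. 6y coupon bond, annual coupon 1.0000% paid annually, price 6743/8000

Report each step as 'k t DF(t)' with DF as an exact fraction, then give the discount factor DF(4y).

1 1 4827/5000
2 2 4681/5000
3 3 576/625
4 4 8761/10000
5 5 1657/2000
6 6 7897/10000
DF(4y) = 8761/10000 ≈ 0.876100

step 1 [1y] bond c/1=31/400: DF=(2080437/2000000 − 31/400·(0))/(1+31/400) = 4827/5000 ≈ 0.965400
step 2 [2y] zero: DF = P = 4681/5000 ≈ 0.936200
step 3 [3y] zero: DF = P = 576/625 ≈ 0.921600
step 4 [4y] bond c/1=3/80: DF=(811859/800000 − 3/80·(0.965400+0.936200+0.921600))/(1+3/80) = 8761/10000 ≈ 0.876100
step 5 [5y] bond c/1=1/25: DF=(252403/250000 − 1/25·(0.965400+0.936200+0.921600+0.876100))/(1+1/25) = 1657/2000 ≈ 0.828500
step 6 [6y] bond c/1=1/100: DF=(6743/8000 − 1/100·(0.965400+0.936200+0.921600+0.876100+0.828500))/(1+1/100) = 7897/10000 ≈ 0.789700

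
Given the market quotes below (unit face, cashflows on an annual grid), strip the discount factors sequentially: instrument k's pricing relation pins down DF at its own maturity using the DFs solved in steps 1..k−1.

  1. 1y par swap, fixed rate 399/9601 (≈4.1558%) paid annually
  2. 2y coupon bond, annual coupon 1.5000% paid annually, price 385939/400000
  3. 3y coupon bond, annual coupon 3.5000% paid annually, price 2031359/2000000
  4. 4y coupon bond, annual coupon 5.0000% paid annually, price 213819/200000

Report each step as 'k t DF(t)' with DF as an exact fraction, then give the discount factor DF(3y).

1 1 9601/10000
2 2 2341/2500
3 3 2293/2500
4 4 4421/5000
DF(3y) = 2293/2500 ≈ 0.917200

step 1 [1y] swap r/1=399/9601: DF=(1 − 399/9601·(0))/(1+399/9601) = 9601/10000 ≈ 0.960100
step 2 [2y] bond c/1=3/200: DF=(385939/400000 − 3/200·(0.960100))/(1+3/200) = 2341/2500 ≈ 0.936400
step 3 [3y] bond c/1=7/200: DF=(2031359/2000000 − 7/200·(0.960100+0.936400))/(1+7/200) = 2293/2500 ≈ 0.917200
step 4 [4y] bond c/1=1/20: DF=(213819/200000 − 1/20·(0.960100+0.936400+0.917200))/(1+1/20) = 4421/5000 ≈ 0.884200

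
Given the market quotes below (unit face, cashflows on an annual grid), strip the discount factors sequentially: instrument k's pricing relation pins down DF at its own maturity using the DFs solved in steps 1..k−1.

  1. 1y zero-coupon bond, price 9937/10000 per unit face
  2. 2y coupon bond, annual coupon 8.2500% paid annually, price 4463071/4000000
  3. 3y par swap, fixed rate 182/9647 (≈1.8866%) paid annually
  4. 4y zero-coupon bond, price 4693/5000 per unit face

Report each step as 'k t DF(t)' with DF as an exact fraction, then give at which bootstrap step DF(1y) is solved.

step 1 [1y] zero: DF = P = 9937/10000 ≈ 0.993700
step 2 [2y] bond c/1=33/400: DF=(4463071/4000000 − 33/400·(0.993700))/(1+33/400) = 191/200 ≈ 0.955000
step 3 [3y] swap r/1=182/9647: DF=(1 − 182/9647·(0.993700+0.955000))/(1+182/9647) = 4727/5000 ≈ 0.945400
step 4 [4y] zero: DF = P = 4693/5000 ≈ 0.938600

1 1 9937/10000
2 2 191/200
3 3 4727/5000
4 4 4693/5000
DF(1y) is solved at step 1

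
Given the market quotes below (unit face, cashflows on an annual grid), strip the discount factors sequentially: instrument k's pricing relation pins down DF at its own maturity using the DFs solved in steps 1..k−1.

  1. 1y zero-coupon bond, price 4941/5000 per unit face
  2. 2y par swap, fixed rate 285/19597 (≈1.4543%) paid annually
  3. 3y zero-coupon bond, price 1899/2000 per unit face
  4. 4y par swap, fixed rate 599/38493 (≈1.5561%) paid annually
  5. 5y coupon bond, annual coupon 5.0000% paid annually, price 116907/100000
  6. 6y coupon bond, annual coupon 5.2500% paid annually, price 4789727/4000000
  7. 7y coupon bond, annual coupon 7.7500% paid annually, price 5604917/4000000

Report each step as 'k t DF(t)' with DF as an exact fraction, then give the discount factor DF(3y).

step 1 [1y] zero: DF = P = 4941/5000 ≈ 0.988200
step 2 [2y] swap r/1=285/19597: DF=(1 − 285/19597·(0.988200))/(1+285/19597) = 1943/2000 ≈ 0.971500
step 3 [3y] zero: DF = P = 1899/2000 ≈ 0.949500
step 4 [4y] swap r/1=599/38493: DF=(1 − 599/38493·(0.988200+0.971500+0.949500))/(1+599/38493) = 9401/10000 ≈ 0.940100
step 5 [5y] bond c/1=1/20: DF=(116907/100000 − 1/20·(0.988200+0.971500+0.949500+0.940100))/(1+1/20) = 9301/10000 ≈ 0.930100
step 6 [6y] bond c/1=21/400: DF=(4789727/4000000 − 21/400·(0.988200+0.971500+0.949500+0.940100+0.930100))/(1+21/400) = 8993/10000 ≈ 0.899300
step 7 [7y] bond c/1=31/400: DF=(5604917/4000000 − 31/400·(0.988200+0.971500+0.949500+0.940100+0.930100+0.899300))/(1+31/400) = 223/250 ≈ 0.892000

1 1 4941/5000
2 2 1943/2000
3 3 1899/2000
4 4 9401/10000
5 5 9301/10000
6 6 8993/10000
7 7 223/250
DF(3y) = 1899/2000 ≈ 0.949500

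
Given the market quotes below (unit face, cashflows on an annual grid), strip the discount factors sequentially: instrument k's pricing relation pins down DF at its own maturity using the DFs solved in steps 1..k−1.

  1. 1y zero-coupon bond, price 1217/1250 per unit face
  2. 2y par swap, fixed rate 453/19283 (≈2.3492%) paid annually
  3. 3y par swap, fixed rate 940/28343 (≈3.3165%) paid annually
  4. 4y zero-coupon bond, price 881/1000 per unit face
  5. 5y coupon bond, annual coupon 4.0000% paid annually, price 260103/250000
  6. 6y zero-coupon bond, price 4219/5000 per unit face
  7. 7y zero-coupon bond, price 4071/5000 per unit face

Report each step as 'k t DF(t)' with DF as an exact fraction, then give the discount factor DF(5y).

1 1 1217/1250
2 2 9547/10000
3 3 453/500
4 4 881/1000
5 5 343/400
6 6 4219/5000
7 7 4071/5000
DF(5y) = 343/400 ≈ 0.857500

step 1 [1y] zero: DF = P = 1217/1250 ≈ 0.973600
step 2 [2y] swap r/1=453/19283: DF=(1 − 453/19283·(0.973600))/(1+453/19283) = 9547/10000 ≈ 0.954700
step 3 [3y] swap r/1=940/28343: DF=(1 − 940/28343·(0.973600+0.954700))/(1+940/28343) = 453/500 ≈ 0.906000
step 4 [4y] zero: DF = P = 881/1000 ≈ 0.881000
step 5 [5y] bond c/1=1/25: DF=(260103/250000 − 1/25·(0.973600+0.954700+0.906000+0.881000))/(1+1/25) = 343/400 ≈ 0.857500
step 6 [6y] zero: DF = P = 4219/5000 ≈ 0.843800
step 7 [7y] zero: DF = P = 4071/5000 ≈ 0.814200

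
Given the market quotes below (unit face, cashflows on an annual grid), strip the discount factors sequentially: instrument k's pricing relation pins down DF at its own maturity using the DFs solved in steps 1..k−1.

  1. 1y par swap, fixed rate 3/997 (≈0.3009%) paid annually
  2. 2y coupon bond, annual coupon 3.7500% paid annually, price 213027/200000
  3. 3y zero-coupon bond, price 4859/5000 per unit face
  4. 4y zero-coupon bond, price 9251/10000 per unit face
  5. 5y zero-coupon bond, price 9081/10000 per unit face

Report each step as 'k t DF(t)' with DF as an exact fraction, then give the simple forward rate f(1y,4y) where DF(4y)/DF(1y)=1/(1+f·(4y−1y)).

step 1 [1y] swap r/1=3/997: DF=(1 − 3/997·(0))/(1+3/997) = 997/1000 ≈ 0.997000
step 2 [2y] bond c/1=3/80: DF=(213027/200000 − 3/80·(0.997000))/(1+3/80) = 4953/5000 ≈ 0.990600
step 3 [3y] zero: DF = P = 4859/5000 ≈ 0.971800
step 4 [4y] zero: DF = P = 9251/10000 ≈ 0.925100
step 5 [5y] zero: DF = P = 9081/10000 ≈ 0.908100

1 1 997/1000
2 2 4953/5000
3 3 4859/5000
4 4 9251/10000
5 5 9081/10000
f(1y,4y) = ((997/1000)/(9251/10000) − 1)/(3) = 719/27753 ≈ 2.5907%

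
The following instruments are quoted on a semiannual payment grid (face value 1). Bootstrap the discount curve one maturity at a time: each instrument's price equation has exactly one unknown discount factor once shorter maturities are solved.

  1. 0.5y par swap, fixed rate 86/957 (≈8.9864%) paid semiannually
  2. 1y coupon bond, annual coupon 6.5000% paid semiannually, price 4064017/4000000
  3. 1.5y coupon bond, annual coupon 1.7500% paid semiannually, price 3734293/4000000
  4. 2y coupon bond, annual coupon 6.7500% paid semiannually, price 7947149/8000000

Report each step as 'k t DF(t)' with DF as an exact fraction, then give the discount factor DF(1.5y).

step 1 [0.5y] swap r/2=43/957: DF=(1 − 43/957·(0))/(1+43/957) = 957/1000 ≈ 0.957000
step 2 [1y] bond c/2=13/400: DF=(4064017/4000000 − 13/400·(0.957000))/(1+13/400) = 9539/10000 ≈ 0.953900
step 3 [1.5y] bond c/2=7/800: DF=(3734293/4000000 − 7/800·(0.957000+0.953900))/(1+7/800) = 9089/10000 ≈ 0.908900
step 4 [2y] bond c/2=27/800: DF=(7947149/8000000 − 27/800·(0.957000+0.953900+0.908900))/(1+27/800) = 8689/10000 ≈ 0.868900

1 1/2 957/1000
2 1 9539/10000
3 3/2 9089/10000
4 2 8689/10000
DF(1.5y) = 9089/10000 ≈ 0.908900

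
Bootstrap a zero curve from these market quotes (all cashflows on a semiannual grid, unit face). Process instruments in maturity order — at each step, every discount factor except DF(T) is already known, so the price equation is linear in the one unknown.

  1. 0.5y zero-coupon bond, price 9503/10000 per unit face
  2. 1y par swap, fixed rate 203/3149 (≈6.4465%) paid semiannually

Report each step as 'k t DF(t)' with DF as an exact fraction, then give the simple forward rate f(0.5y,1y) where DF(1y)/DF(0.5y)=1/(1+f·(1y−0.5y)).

step 1 [0.5y] zero: DF = P = 9503/10000 ≈ 0.950300
step 2 [1y] swap r/2=203/6298: DF=(1 − 203/6298·(0.950300))/(1+203/6298) = 9391/10000 ≈ 0.939100

1 1/2 9503/10000
2 1 9391/10000
f(0.5y,1y) = ((9503/10000)/(9391/10000) − 1)/(1/2) = 224/9391 ≈ 2.3853%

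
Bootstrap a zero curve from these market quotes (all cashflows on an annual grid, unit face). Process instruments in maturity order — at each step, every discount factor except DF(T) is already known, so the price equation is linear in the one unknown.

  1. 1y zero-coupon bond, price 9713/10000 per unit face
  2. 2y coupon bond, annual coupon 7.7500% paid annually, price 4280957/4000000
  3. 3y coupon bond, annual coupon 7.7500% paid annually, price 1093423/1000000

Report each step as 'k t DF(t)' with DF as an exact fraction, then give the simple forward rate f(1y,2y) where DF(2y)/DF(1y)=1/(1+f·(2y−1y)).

step 1 [1y] zero: DF = P = 9713/10000 ≈ 0.971300
step 2 [2y] bond c/1=31/400: DF=(4280957/4000000 − 31/400·(0.971300))/(1+31/400) = 4617/5000 ≈ 0.923400
step 3 [3y] bond c/1=31/400: DF=(1093423/1000000 − 31/400·(0.971300+0.923400))/(1+31/400) = 1757/2000 ≈ 0.878500

1 1 9713/10000
2 2 4617/5000
3 3 1757/2000
f(1y,2y) = ((9713/10000)/(4617/5000) − 1)/(1) = 479/9234 ≈ 5.1874%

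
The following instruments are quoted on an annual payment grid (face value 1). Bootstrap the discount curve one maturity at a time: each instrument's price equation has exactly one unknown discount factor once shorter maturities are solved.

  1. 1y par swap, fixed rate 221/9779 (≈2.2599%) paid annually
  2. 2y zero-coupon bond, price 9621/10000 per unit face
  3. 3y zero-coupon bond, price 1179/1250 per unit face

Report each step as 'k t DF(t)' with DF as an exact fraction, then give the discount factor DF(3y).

1 1 9779/10000
2 2 9621/10000
3 3 1179/1250
DF(3y) = 1179/1250 ≈ 0.943200

step 1 [1y] swap r/1=221/9779: DF=(1 − 221/9779·(0))/(1+221/9779) = 9779/10000 ≈ 0.977900
step 2 [2y] zero: DF = P = 9621/10000 ≈ 0.962100
step 3 [3y] zero: DF = P = 1179/1250 ≈ 0.943200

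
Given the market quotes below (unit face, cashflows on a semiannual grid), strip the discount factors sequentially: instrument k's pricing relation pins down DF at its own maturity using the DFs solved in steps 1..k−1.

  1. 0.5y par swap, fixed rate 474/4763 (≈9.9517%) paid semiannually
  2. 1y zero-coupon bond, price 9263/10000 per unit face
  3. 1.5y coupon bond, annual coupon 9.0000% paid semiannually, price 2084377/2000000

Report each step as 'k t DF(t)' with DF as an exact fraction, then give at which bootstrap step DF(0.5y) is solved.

1 1/2 4763/5000
2 1 9263/10000
3 3/2 2291/2500
DF(0.5y) is solved at step 1

step 1 [0.5y] swap r/2=237/4763: DF=(1 − 237/4763·(0))/(1+237/4763) = 4763/5000 ≈ 0.952600
step 2 [1y] zero: DF = P = 9263/10000 ≈ 0.926300
step 3 [1.5y] bond c/2=9/200: DF=(2084377/2000000 − 9/200·(0.952600+0.926300))/(1+9/200) = 2291/2500 ≈ 0.916400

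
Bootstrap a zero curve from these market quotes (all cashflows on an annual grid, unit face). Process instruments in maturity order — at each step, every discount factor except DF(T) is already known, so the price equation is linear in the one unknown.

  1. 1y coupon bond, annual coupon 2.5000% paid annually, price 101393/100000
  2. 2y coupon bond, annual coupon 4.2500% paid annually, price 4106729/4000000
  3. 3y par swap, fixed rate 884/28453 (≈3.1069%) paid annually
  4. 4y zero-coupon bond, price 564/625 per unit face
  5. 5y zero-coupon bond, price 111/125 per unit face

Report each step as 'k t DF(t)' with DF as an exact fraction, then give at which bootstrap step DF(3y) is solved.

1 1 2473/2500
2 2 1889/2000
3 3 2279/2500
4 4 564/625
5 5 111/125
DF(3y) is solved at step 3

step 1 [1y] bond c/1=1/40: DF=(101393/100000 − 1/40·(0))/(1+1/40) = 2473/2500 ≈ 0.989200
step 2 [2y] bond c/1=17/400: DF=(4106729/4000000 − 17/400·(0.989200))/(1+17/400) = 1889/2000 ≈ 0.944500
step 3 [3y] swap r/1=884/28453: DF=(1 − 884/28453·(0.989200+0.944500))/(1+884/28453) = 2279/2500 ≈ 0.911600
step 4 [4y] zero: DF = P = 564/625 ≈ 0.902400
step 5 [5y] zero: DF = P = 111/125 ≈ 0.888000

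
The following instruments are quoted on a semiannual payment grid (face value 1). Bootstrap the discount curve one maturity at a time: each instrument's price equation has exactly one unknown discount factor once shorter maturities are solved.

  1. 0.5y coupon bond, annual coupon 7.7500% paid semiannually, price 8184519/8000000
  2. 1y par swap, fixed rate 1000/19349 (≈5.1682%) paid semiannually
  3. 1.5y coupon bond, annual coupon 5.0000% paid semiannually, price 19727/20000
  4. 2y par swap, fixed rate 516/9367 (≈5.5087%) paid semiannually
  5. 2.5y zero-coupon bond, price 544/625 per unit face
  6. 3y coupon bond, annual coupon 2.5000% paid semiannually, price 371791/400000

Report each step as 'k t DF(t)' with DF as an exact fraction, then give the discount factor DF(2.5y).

step 1 [0.5y] bond c/2=31/800: DF=(8184519/8000000 − 31/800·(0))/(1+31/800) = 9849/10000 ≈ 0.984900
step 2 [1y] swap r/2=500/19349: DF=(1 − 500/19349·(0.984900))/(1+500/19349) = 19/20 ≈ 0.950000
step 3 [1.5y] bond c/2=1/40: DF=(19727/20000 − 1/40·(0.984900+0.950000))/(1+1/40) = 9151/10000 ≈ 0.915100
step 4 [2y] swap r/2=258/9367: DF=(1 − 258/9367·(0.984900+0.950000+0.915100))/(1+258/9367) = 1121/1250 ≈ 0.896800
step 5 [2.5y] zero: DF = P = 544/625 ≈ 0.870400
step 6 [3y] bond c/2=1/80: DF=(371791/400000 − 1/80·(0.984900+0.950000+0.915100+0.896800+0.870400))/(1+1/80) = 861/1000 ≈ 0.861000

1 1/2 9849/10000
2 1 19/20
3 3/2 9151/10000
4 2 1121/1250
5 5/2 544/625
6 3 861/1000
DF(2.5y) = 544/625 ≈ 0.870400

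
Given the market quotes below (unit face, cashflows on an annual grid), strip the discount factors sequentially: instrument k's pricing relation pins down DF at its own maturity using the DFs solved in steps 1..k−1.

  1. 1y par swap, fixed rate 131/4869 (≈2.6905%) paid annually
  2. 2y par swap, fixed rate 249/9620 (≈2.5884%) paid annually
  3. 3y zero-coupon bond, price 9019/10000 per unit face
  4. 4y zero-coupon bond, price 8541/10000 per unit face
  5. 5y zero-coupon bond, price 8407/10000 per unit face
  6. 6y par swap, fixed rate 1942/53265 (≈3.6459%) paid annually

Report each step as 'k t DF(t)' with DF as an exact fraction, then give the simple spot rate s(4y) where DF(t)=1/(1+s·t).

step 1 [1y] swap r/1=131/4869: DF=(1 − 131/4869·(0))/(1+131/4869) = 4869/5000 ≈ 0.973800
step 2 [2y] swap r/1=249/9620: DF=(1 − 249/9620·(0.973800))/(1+249/9620) = 4751/5000 ≈ 0.950200
step 3 [3y] zero: DF = P = 9019/10000 ≈ 0.901900
step 4 [4y] zero: DF = P = 8541/10000 ≈ 0.854100
step 5 [5y] zero: DF = P = 8407/10000 ≈ 0.840700
step 6 [6y] swap r/1=1942/53265: DF=(1 − 1942/53265·(0.973800+0.950200+0.901900+0.854100+0.840700))/(1+1942/53265) = 4029/5000 ≈ 0.805800

1 1 4869/5000
2 2 4751/5000
3 3 9019/10000
4 4 8541/10000
5 5 8407/10000
6 6 4029/5000
s(4y) = (1/(8541/10000) − 1)/(4) = 1459/34164 ≈ 4.2706%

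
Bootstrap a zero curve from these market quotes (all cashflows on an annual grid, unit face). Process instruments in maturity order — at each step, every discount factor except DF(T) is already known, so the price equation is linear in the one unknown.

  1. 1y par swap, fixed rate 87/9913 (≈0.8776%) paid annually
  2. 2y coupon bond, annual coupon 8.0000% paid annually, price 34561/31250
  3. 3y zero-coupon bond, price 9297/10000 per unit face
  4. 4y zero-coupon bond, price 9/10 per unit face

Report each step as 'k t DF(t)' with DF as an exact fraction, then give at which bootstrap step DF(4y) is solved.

1 1 9913/10000
2 2 4753/5000
3 3 9297/10000
4 4 9/10
DF(4y) is solved at step 4

step 1 [1y] swap r/1=87/9913: DF=(1 − 87/9913·(0))/(1+87/9913) = 9913/10000 ≈ 0.991300
step 2 [2y] bond c/1=2/25: DF=(34561/31250 − 2/25·(0.991300))/(1+2/25) = 4753/5000 ≈ 0.950600
step 3 [3y] zero: DF = P = 9297/10000 ≈ 0.929700
step 4 [4y] zero: DF = P = 9/10 ≈ 0.900000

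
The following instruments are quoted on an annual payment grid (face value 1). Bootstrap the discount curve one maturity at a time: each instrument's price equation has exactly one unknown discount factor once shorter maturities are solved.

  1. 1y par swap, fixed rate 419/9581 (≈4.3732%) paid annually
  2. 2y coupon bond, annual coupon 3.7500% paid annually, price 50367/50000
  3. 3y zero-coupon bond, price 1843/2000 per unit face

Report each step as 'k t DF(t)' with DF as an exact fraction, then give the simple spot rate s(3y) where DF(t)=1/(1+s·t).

1 1 9581/10000
2 2 9363/10000
3 3 1843/2000
s(3y) = (1/(1843/2000) − 1)/(3) = 157/5529 ≈ 2.8396%

step 1 [1y] swap r/1=419/9581: DF=(1 − 419/9581·(0))/(1+419/9581) = 9581/10000 ≈ 0.958100
step 2 [2y] bond c/1=3/80: DF=(50367/50000 − 3/80·(0.958100))/(1+3/80) = 9363/10000 ≈ 0.936300
step 3 [3y] zero: DF = P = 1843/2000 ≈ 0.921500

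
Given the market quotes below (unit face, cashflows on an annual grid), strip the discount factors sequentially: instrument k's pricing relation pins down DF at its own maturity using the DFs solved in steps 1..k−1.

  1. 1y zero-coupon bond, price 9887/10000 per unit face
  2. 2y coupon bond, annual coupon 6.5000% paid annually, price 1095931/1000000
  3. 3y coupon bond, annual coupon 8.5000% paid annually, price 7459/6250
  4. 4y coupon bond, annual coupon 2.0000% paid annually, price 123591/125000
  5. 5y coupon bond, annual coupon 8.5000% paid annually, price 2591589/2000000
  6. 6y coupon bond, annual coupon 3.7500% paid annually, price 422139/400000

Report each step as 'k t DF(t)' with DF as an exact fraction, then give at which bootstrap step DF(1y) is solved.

1 1 9887/10000
2 2 9687/10000
3 3 4733/5000
4 4 2281/2500
5 5 8953/10000
6 6 8469/10000
DF(1y) is solved at step 1

step 1 [1y] zero: DF = P = 9887/10000 ≈ 0.988700
step 2 [2y] bond c/1=13/200: DF=(1095931/1000000 − 13/200·(0.988700))/(1+13/200) = 9687/10000 ≈ 0.968700
step 3 [3y] bond c/1=17/200: DF=(7459/6250 − 17/200·(0.988700+0.968700))/(1+17/200) = 4733/5000 ≈ 0.946600
step 4 [4y] bond c/1=1/50: DF=(123591/125000 − 1/50·(0.988700+0.968700+0.946600))/(1+1/50) = 2281/2500 ≈ 0.912400
step 5 [5y] bond c/1=17/200: DF=(2591589/2000000 − 17/200·(0.988700+0.968700+0.946600+0.912400))/(1+17/200) = 8953/10000 ≈ 0.895300
step 6 [6y] bond c/1=3/80: DF=(422139/400000 − 3/80·(0.988700+0.968700+0.946600+0.912400+0.895300))/(1+3/80) = 8469/10000 ≈ 0.846900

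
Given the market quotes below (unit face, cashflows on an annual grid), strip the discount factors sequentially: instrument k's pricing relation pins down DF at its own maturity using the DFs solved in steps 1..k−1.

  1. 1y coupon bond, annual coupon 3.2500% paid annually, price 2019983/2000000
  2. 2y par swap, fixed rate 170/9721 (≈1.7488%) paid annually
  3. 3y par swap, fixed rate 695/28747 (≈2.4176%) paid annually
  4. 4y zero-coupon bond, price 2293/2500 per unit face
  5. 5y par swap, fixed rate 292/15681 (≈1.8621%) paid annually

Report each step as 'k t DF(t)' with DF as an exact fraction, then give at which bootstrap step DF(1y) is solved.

step 1 [1y] bond c/1=13/400: DF=(2019983/2000000 − 13/400·(0))/(1+13/400) = 4891/5000 ≈ 0.978200
step 2 [2y] swap r/1=170/9721: DF=(1 − 170/9721·(0.978200))/(1+170/9721) = 483/500 ≈ 0.966000
step 3 [3y] swap r/1=695/28747: DF=(1 − 695/28747·(0.978200+0.966000))/(1+695/28747) = 1861/2000 ≈ 0.930500
step 4 [4y] zero: DF = P = 2293/2500 ≈ 0.917200
step 5 [5y] swap r/1=292/15681: DF=(1 − 292/15681·(0.978200+0.966000+0.930500+0.917200))/(1+292/15681) = 2281/2500 ≈ 0.912400

1 1 4891/5000
2 2 483/500
3 3 1861/2000
4 4 2293/2500
5 5 2281/2500
DF(1y) is solved at step 1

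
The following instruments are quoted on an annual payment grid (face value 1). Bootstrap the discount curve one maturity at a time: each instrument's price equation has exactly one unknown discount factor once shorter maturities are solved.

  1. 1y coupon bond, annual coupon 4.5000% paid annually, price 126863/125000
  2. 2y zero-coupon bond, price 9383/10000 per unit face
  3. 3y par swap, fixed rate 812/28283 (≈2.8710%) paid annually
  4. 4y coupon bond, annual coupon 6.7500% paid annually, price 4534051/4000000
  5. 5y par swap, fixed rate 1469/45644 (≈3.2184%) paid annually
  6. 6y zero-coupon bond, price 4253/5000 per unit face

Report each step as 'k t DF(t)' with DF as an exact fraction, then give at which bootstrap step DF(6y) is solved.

1 1 607/625
2 2 9383/10000
3 3 2297/2500
4 4 883/1000
5 5 8531/10000
6 6 4253/5000
DF(6y) is solved at step 6

step 1 [1y] bond c/1=9/200: DF=(126863/125000 − 9/200·(0))/(1+9/200) = 607/625 ≈ 0.971200
step 2 [2y] zero: DF = P = 9383/10000 ≈ 0.938300
step 3 [3y] swap r/1=812/28283: DF=(1 − 812/28283·(0.971200+0.938300))/(1+812/28283) = 2297/2500 ≈ 0.918800
step 4 [4y] bond c/1=27/400: DF=(4534051/4000000 − 27/400·(0.971200+0.938300+0.918800))/(1+27/400) = 883/1000 ≈ 0.883000
step 5 [5y] swap r/1=1469/45644: DF=(1 − 1469/45644·(0.971200+0.938300+0.918800+0.883000))/(1+1469/45644) = 8531/10000 ≈ 0.853100
step 6 [6y] zero: DF = P = 4253/5000 ≈ 0.850600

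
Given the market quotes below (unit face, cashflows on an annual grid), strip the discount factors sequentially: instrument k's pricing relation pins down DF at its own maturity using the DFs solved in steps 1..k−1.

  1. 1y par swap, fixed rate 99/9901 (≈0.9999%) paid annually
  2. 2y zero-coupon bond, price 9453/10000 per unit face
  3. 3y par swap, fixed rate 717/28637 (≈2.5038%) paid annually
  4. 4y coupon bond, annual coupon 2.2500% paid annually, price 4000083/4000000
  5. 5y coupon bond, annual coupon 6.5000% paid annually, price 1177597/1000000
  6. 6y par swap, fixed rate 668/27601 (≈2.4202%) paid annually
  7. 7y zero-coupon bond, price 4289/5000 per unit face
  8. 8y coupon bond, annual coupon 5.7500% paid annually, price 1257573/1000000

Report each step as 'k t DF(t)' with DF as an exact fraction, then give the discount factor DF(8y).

1 1 9901/10000
2 2 9453/10000
3 3 9283/10000
4 4 183/200
5 5 8751/10000
6 6 1083/1250
7 7 4289/5000
8 8 1053/1250
DF(8y) = 1053/1250 ≈ 0.842400

step 1 [1y] swap r/1=99/9901: DF=(1 − 99/9901·(0))/(1+99/9901) = 9901/10000 ≈ 0.990100
step 2 [2y] zero: DF = P = 9453/10000 ≈ 0.945300
step 3 [3y] swap r/1=717/28637: DF=(1 − 717/28637·(0.990100+0.945300))/(1+717/28637) = 9283/10000 ≈ 0.928300
step 4 [4y] bond c/1=9/400: DF=(4000083/4000000 − 9/400·(0.990100+0.945300+0.928300))/(1+9/400) = 183/200 ≈ 0.915000
step 5 [5y] bond c/1=13/200: DF=(1177597/1000000 − 13/200·(0.990100+0.945300+0.928300+0.915000))/(1+13/200) = 8751/10000 ≈ 0.875100
step 6 [6y] swap r/1=668/27601: DF=(1 − 668/27601·(0.990100+0.945300+0.928300+0.915000+0.875100))/(1+668/27601) = 1083/1250 ≈ 0.866400
step 7 [7y] zero: DF = P = 4289/5000 ≈ 0.857800
step 8 [8y] bond c/1=23/400: DF=(1257573/1000000 − 23/400·(0.990100+0.945300+0.928300+0.915000+0.875100+0.866400+0.857800))/(1+23/400) = 1053/1250 ≈ 0.842400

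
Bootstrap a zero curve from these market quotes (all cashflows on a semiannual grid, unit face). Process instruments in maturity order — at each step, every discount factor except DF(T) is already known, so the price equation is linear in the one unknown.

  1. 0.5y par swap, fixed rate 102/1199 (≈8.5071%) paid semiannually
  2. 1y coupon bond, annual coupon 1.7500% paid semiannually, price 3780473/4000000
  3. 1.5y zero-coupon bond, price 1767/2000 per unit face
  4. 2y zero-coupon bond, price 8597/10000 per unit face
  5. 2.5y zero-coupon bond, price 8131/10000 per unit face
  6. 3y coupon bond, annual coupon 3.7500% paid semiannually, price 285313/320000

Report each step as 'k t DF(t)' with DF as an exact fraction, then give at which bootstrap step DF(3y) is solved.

1 1/2 1199/1250
2 1 4643/5000
3 3/2 1767/2000
4 2 8597/10000
5 5/2 8131/10000
6 3 3967/5000
DF(3y) is solved at step 6

step 1 [0.5y] swap r/2=51/1199: DF=(1 − 51/1199·(0))/(1+51/1199) = 1199/1250 ≈ 0.959200
step 2 [1y] bond c/2=7/800: DF=(3780473/4000000 − 7/800·(0.959200))/(1+7/800) = 4643/5000 ≈ 0.928600
step 3 [1.5y] zero: DF = P = 1767/2000 ≈ 0.883500
step 4 [2y] zero: DF = P = 8597/10000 ≈ 0.859700
step 5 [2.5y] zero: DF = P = 8131/10000 ≈ 0.813100
step 6 [3y] bond c/2=3/160: DF=(285313/320000 − 3/160·(0.959200+0.928600+0.883500+0.859700+0.813100))/(1+3/160) = 3967/5000 ≈ 0.793400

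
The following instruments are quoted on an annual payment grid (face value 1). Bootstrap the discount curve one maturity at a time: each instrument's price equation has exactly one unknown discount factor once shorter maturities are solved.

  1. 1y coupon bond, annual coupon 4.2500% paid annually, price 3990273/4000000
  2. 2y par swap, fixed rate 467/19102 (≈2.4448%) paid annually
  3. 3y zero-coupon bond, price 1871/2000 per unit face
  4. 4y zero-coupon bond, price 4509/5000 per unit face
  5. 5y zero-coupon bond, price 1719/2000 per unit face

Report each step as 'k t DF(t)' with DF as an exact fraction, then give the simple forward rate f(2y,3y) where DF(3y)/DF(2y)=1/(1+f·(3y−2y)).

step 1 [1y] bond c/1=17/400: DF=(3990273/4000000 − 17/400·(0))/(1+17/400) = 9569/10000 ≈ 0.956900
step 2 [2y] swap r/1=467/19102: DF=(1 − 467/19102·(0.956900))/(1+467/19102) = 9533/10000 ≈ 0.953300
step 3 [3y] zero: DF = P = 1871/2000 ≈ 0.935500
step 4 [4y] zero: DF = P = 4509/5000 ≈ 0.901800
step 5 [5y] zero: DF = P = 1719/2000 ≈ 0.859500

1 1 9569/10000
2 2 9533/10000
3 3 1871/2000
4 4 4509/5000
5 5 1719/2000
f(2y,3y) = ((9533/10000)/(1871/2000) − 1)/(1) = 178/9355 ≈ 1.9027%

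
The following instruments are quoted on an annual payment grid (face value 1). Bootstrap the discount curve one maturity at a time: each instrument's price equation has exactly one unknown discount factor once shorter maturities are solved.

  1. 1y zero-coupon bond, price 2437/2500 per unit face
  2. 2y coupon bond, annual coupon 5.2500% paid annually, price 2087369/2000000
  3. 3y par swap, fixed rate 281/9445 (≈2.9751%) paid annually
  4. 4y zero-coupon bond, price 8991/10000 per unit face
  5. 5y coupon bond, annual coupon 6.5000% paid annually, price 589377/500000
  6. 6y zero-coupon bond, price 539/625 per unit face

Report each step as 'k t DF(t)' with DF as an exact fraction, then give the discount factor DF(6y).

1 1 2437/2500
2 2 943/1000
3 3 9157/10000
4 4 8991/10000
5 5 879/1000
6 6 539/625
DF(6y) = 539/625 ≈ 0.862400

step 1 [1y] zero: DF = P = 2437/2500 ≈ 0.974800
step 2 [2y] bond c/1=21/400: DF=(2087369/2000000 − 21/400·(0.974800))/(1+21/400) = 943/1000 ≈ 0.943000
step 3 [3y] swap r/1=281/9445: DF=(1 − 281/9445·(0.974800+0.943000))/(1+281/9445) = 9157/10000 ≈ 0.915700
step 4 [4y] zero: DF = P = 8991/10000 ≈ 0.899100
step 5 [5y] bond c/1=13/200: DF=(589377/500000 − 13/200·(0.974800+0.943000+0.915700+0.899100))/(1+13/200) = 879/1000 ≈ 0.879000
step 6 [6y] zero: DF = P = 539/625 ≈ 0.862400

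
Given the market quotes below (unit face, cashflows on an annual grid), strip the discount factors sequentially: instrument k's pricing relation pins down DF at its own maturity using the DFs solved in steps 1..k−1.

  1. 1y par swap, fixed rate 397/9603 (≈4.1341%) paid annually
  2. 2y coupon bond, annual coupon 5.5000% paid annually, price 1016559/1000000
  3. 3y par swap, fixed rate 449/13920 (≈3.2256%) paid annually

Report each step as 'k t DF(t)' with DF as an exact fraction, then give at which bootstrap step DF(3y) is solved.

step 1 [1y] swap r/1=397/9603: DF=(1 − 397/9603·(0))/(1+397/9603) = 9603/10000 ≈ 0.960300
step 2 [2y] bond c/1=11/200: DF=(1016559/1000000 − 11/200·(0.960300))/(1+11/200) = 1827/2000 ≈ 0.913500
step 3 [3y] swap r/1=449/13920: DF=(1 − 449/13920·(0.960300+0.913500))/(1+449/13920) = 4551/5000 ≈ 0.910200

1 1 9603/10000
2 2 1827/2000
3 3 4551/5000
DF(3y) is solved at step 3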